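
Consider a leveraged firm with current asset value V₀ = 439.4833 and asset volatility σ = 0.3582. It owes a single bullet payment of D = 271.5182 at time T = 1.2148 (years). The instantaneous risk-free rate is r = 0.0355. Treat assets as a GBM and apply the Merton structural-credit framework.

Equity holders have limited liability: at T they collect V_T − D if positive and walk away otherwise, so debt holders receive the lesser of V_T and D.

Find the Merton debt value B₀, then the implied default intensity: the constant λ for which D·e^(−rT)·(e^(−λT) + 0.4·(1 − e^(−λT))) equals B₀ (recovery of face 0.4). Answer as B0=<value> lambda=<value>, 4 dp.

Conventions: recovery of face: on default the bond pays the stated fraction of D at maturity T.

Work the structural quantities from V₀ = 439.4833 against face 271.5182:
d₁ = [ln(V₀/D) + (r + σ²/2)T] / (σ√T)
   = [ln(439.4833/271.5182) + (0.0355 + 0.5·0.3582²)·1.2148] / (0.3582·√1.2148)
   = [0.481571 + 0.121059] / 0.394801 = 1.526415
d₂ = d₁ − σ√T = 1.526415 − 0.394801 = 1.131614
N(d₁) = 0.936547,  N(d₂) = 0.871102,  e^(−rT) = 0.957791
E₀ = V₀·N(d₁) − D·e^(−rT)·N(d₂)
   = 439.4833·0.936547 − 271.5182·0.957791·0.871102 = 185.059893
B₀ = V₀ − E₀ = 439.4833 − 185.059893 = 254.423407
e^(−λT) = (B₀·e^(rT)/D − 0.4)/(1 − 0.4) = (254.4234·1.044069/271.5182 − 0.4)/0.6 = 0.96389031
λ = −ln(0.96389031)/1.2148 = 0.030275

B0=254.4234 lambda=0.0303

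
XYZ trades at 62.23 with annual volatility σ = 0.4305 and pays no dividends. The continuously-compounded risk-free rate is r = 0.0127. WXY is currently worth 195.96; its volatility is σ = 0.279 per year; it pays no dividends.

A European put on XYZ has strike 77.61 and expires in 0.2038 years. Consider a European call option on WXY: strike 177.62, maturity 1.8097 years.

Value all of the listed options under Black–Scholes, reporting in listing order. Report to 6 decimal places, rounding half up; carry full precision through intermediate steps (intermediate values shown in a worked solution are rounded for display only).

price(XYZ put K=77.61) = 16.060725
price(WXY call K=177.62) = 40.096882

[XYZ put K=77.61]
σ√T = 0.4305·√0.2038 = 0.194346
d₁ = (ln(S/K) + (r+σ²/2)T) / (σ√T) = (ln(62.23/77.61) + (0.0127+0.4305²/2)·0.2038) / 0.194346 = (-0.220859 + 0.021473) / 0.194346 = -1.025932
d₂ = d₁ − σ√T = -1.025932 − 0.194346 = -1.220278
e^{−rT} = 0.997415
N(−d₁) = 0.847538,  N(−d₂) = 0.888820
price = K·e^{−rT}·N(−d₂) − S·N(−d₁) = 68.803031 − 52.742305 = 16.060725
[WXY call K=177.62]
σ√T = 0.279·√1.8097 = 0.375325
d₁ = (ln(S/K) + (r+σ²/2)T) / (σ√T) = (ln(195.96/177.62) + (0.0127+0.279²/2)·1.8097) / 0.375325 = (0.098264 + 0.093418) / 0.375325 = 0.510709
d₂ = d₁ − σ√T = 0.510709 − 0.375325 = 0.135384
e^{−rT} = 0.977279
N(d₁) = 0.695222,  N(d₂) = 0.553846
price = S·N(d₁) − K·e^{−rT}·N(d₂) = 136.235795 − 96.138914 = 40.096882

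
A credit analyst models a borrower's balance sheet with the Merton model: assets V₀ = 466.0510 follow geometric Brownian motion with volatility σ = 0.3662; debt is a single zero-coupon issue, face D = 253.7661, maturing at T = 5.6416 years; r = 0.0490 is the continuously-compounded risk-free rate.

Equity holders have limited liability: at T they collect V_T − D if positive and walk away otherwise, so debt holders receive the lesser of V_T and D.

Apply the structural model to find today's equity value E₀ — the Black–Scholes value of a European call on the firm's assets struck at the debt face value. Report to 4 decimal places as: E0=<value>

E0=293.3708

Equity is a call on the firm's assets struck at D = 253.7661:
d₁ = [ln(V₀/D) + (r + σ²/2)T] / (σ√T)
   = [ln(466.0510/253.7661) + (0.0490 + 0.5·0.3662²)·5.6416] / (0.3662·√5.6416)
   = [0.607882 + 0.654715] / 0.869800 = 1.451594
d₂ = d₁ − σ√T = 1.451594 − 0.869800 = 0.581794
N(d₁) = 0.926693,  N(d₂) = 0.719647,  e^(−rT) = 0.758480
E₀ = V₀·N(d₁) − D·e^(−rT)·N(d₂)
   = 466.0510·0.926693 − 253.7661·0.758480·0.719647 = 293.370827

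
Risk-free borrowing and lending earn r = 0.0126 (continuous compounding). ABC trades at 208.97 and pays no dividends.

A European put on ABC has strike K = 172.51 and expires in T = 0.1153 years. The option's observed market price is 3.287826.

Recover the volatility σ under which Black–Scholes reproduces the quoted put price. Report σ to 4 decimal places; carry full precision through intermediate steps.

At σ = 0.5844 the Black–Scholes value reproduces the quote:
σ√T = 0.5844·√0.1153 = 0.198438
d₁ = (ln(S/K) + (r+σ²/2)T) / (σ√T) = (ln(208.97/172.51) + (0.0126+0.5844²/2)·0.1153) / 0.198438 = (0.191735 + 0.021142) / 0.198438 = 1.072764
d₂ = d₁ − σ√T = 1.072764 − 0.198438 = 0.874326
e^{−rT} = 0.998548
N(−d₁) = 0.141689,  N(−d₂) = 0.190970
V = K·e^{−rT}·N(−d₂) − S·N(−d₁) = 32.896486 − 29.608661 = 3.287826 (the observed quote) — the price is monotone increasing in volatility, hence this σ is the only solution

sigma = 0.5844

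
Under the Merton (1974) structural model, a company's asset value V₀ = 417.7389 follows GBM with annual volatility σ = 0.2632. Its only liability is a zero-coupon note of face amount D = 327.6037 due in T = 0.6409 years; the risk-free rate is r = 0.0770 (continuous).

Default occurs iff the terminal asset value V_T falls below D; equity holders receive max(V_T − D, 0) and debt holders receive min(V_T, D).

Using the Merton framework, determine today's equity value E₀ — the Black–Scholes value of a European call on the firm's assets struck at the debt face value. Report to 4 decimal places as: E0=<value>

With assets at 417.7389 and a single debt payment of 327.6037 at 0.6409 years:
d₁ = [ln(V₀/D) + (r + σ²/2)T] / (σ√T)
   = [ln(417.7389/327.6037) + (0.0770 + 0.5·0.2632²)·0.6409] / (0.2632·√0.6409)
   = [0.243052 + 0.071548] / 0.210708 = 1.493062
d₂ = d₁ − σ√T = 1.493062 − 0.210708 = 1.282354
N(d₁) = 0.932290,  N(d₂) = 0.900141,  e^(−rT) = 0.951849
E₀ = V₀·N(d₁) − D·e^(−rT)·N(d₂)
   = 417.7389·0.932290 − 327.6037·0.951849·0.900141 = 108.763500

E0=108.7635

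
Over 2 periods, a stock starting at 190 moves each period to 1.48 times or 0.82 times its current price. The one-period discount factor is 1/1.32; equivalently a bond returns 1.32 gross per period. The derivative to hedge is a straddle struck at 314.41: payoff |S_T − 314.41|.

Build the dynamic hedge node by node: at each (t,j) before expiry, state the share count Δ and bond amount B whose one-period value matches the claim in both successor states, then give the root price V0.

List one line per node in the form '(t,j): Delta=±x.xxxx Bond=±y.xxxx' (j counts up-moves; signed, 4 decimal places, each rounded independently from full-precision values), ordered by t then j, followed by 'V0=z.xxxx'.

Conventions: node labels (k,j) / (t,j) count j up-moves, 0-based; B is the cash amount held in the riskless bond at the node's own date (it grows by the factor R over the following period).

No-arbitrage ⇒ martingale measure with p* = (R−d)/(u−d) = 0.7576.
At maturity the claim pays: V(2,0)=186.6540, V(2,1)=83.8260, V(2,2)=101.7660
(1,0): S=155.8000. Δ = (V_up−V_dn)/(S_up−S_dn) = (83.8260−186.6540)/(230.5840−127.7560) = -1.0000. V = [p*·83.8260 + (1−p*)·186.6540]/1.32 = 82.3894. B = V − Δ·S = 238.1894.
(1,1): S=281.2000. Δ = (V_up−V_dn)/(S_up−S_dn) = (101.7660−83.8260)/(416.1760−230.5840) = 0.0967. V = [p*·101.7660 + (1−p*)·83.8260]/1.32 = 73.8007. B = V − Δ·S = 46.6189.
(0,0): S=190.0000. Δ = (V_up−V_dn)/(S_up−S_dn) = (73.8007−82.3894)/(281.2000−155.8000) = -0.0685. V = [p*·73.8007 + (1−p*)·82.3894]/1.32 = 57.4870. B = V − Δ·S = 70.5002.
As a check, the time-0 holding Δ(0,0)·S0 + B(0,0) comes to 57.4870 — exactly V0.

(0,0): Delta=-0.0685 Bond=70.5002
(1,0): Delta=-1.0000 Bond=238.1894
(1,1): Delta=0.0967 Bond=46.6189
V0=57.4870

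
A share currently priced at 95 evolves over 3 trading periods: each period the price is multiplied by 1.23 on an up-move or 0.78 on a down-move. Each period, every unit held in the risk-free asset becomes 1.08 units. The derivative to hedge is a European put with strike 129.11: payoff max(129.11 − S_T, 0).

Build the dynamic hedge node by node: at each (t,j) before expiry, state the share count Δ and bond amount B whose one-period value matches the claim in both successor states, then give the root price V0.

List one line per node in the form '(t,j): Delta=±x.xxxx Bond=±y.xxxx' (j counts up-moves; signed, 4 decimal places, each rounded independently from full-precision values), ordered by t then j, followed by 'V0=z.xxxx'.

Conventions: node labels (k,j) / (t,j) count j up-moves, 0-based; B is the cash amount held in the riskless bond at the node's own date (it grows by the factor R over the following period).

No-arbitrage ⇒ martingale measure with p* = (R−d)/(u−d) = 0.6667.
Expiry values: V(3,0)=84.0276, V(3,1)=58.0185, V(3,2)=17.0041, V(3,3)=0.0000
(2,0): S=57.7980. Δ = (V_up−V_dn)/(S_up−S_dn) = (58.0185−84.0276)/(71.0915−45.0824) = -1.0000. V = [p*·58.0185 + (1−p*)·84.0276]/1.08 = 61.7483. B = V − Δ·S = 119.5463.
(2,1): S=91.1430. Δ = (V_up−V_dn)/(S_up−S_dn) = (17.0041−58.0185)/(112.1059−71.0915) = -1.0000. V = [p*·17.0041 + (1−p*)·58.0185]/1.08 = 28.4033. B = V − Δ·S = 119.5463.
(2,2): S=143.7255. Δ = (V_up−V_dn)/(S_up−S_dn) = (0.0000−17.0041)/(176.7824−112.1059) = -0.2629. V = [p*·0.0000 + (1−p*)·17.0041]/1.08 = 5.2482. B = V − Δ·S = 43.0351.
(1,0): S=74.1000. Δ = (V_up−V_dn)/(S_up−S_dn) = (28.4033−61.7483)/(91.1430−57.7980) = -1.0000. V = [p*·28.4033 + (1−p*)·61.7483]/1.08 = 36.5910. B = V − Δ·S = 110.6910.
(1,1): S=116.8500. Δ = (V_up−V_dn)/(S_up−S_dn) = (5.2482−28.4033)/(143.7255−91.1430) = -0.4404. V = [p*·5.2482 + (1−p*)·28.4033]/1.08 = 12.0061. B = V − Δ·S = 63.4619.
(0,0): S=95.0000. Δ = (V_up−V_dn)/(S_up−S_dn) = (12.0061−36.5910)/(116.8500−74.1000) = -0.5751. V = [p*·12.0061 + (1−p*)·36.5910]/1.08 = 18.7047. B = V − Δ·S = 73.3379.
Check: Δ(0,0)·S0 + B(0,0) = 18.7047 = V0.

(0,0): Delta=-0.5751 Bond=73.3379
(1,0): Delta=-1.0000 Bond=110.6910
(1,1): Delta=-0.4404 Bond=63.4619
(2,0): Delta=-1.0000 Bond=119.5463
(2,1): Delta=-1.0000 Bond=119.5463
(2,2): Delta=-0.2629 Bond=43.0351
V0=18.7047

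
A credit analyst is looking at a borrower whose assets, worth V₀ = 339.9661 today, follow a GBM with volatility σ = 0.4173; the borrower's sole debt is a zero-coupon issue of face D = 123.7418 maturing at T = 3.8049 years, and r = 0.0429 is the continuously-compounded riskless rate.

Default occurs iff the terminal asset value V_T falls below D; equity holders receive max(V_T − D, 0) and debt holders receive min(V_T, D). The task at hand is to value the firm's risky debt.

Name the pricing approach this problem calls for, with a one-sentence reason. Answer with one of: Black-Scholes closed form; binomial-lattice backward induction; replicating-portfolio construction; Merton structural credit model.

framework: Merton structural credit model

Key observation: a levered firm with one bullet debt due at 3.8049 years is the canonical structural-credit setup: equity is a call on the firm's assets struck at the face value.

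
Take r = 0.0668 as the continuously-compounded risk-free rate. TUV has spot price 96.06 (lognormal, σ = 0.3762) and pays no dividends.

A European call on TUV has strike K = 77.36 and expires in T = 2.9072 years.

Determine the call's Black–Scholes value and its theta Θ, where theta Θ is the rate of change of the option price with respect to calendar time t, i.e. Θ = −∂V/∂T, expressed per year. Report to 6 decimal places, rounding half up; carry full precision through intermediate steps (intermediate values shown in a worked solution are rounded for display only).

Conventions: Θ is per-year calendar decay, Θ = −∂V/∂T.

price = 40.057313
Θ = -5.325362

σ√T = 0.3762·√2.9072 = 0.641440
d₁ = (ln(S/K) + (r+σ²/2)T) / (σ√T) = (ln(96.06/77.36) + (0.0668+0.3762²/2)·2.9072) / 0.641440 = (0.216503 + 0.399924) / 0.641440 = 0.961004
d₂ = d₁ − σ√T = 0.961004 − 0.641440 = 0.319564
e^{−rT} = 0.823492
N(d₁) = 0.831725,  N(d₂) = 0.625351
Call price V = S·N(d₁) − K·e^{−rT}·N(d₂) = 79.895505 − 39.838192 = 40.057313
φ(d₁) = (1/√(2π))·e^{−d₁²/2} = 0.251402
Θ = −S·φ(d₁)·σ/(2√T) − r·K·e^{−rT}·N(d₂) = −2.664171 − 2.661191 = -5.325362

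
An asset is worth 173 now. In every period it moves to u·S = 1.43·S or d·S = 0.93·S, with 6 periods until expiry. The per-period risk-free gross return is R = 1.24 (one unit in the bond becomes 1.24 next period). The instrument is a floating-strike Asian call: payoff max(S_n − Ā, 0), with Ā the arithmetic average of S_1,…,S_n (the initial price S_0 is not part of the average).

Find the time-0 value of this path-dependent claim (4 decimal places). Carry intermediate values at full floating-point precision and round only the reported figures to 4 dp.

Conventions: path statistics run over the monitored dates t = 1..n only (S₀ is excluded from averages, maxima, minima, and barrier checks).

price = 65.2152

Risk-neutral up-probability p* = (R−d)/(u−d) = (1.24−0.93)/(1.43−0.93) = 0.6200; the claim prices as the p*-weighted sum of path payoffs discounted by R^6.
Enumerate all 2^6 = 64 price paths (U = up ×1.43, D = down ×0.93); each path with k up-moves has probability p*^k·(1−p*)^(6−k).
DDDDDD: Ā=135.2280, payoff=0.0000, prob=0.003011
UDDDDD: Ā=207.9312, payoff=0.0000, prob=0.004913
DUDDDD: Ā=193.5145, payoff=0.0000, prob=0.004913
UUDDDD: Ā=297.5546, payoff=0.0000, prob=0.008015
DDUDDD: Ā=180.1070, payoff=0.0000, prob=0.004913
UDUDDD: Ā=276.9388, payoff=0.0000, prob=0.008015
DUUDDD: Ā=262.5221, payoff=2.1146, prob=0.008015
UUUDDD: Ā=403.6630, payoff=3.2514, prob=0.013078
DDDUDD: Ā=167.6380, payoff=4.4683, prob=0.004913
UDDUDD: Ā=257.7660, payoff=6.8706, prob=0.008015
DUDUDD: Ā=243.3494, payoff=21.2873, prob=0.008015
UUDUDD: Ā=374.1823, payoff=32.7321, prob=0.013078
DDUUDD: Ā=229.9419, payoff=34.6948, prob=0.008015
UDUUDD: Ā=353.5665, payoff=53.3479, prob=0.013078
DUUUDD: Ā=339.1498, payoff=67.7646, prob=0.013078
UUUUDD: Ā=521.4885, payoff=104.1971, prob=0.021337
DDDDUD: Ā=156.0419, payoff=16.0644, prob=0.004913
UDDDUD: Ā=239.9354, payoff=24.7012, prob=0.008015
DUDDUD: Ā=225.5187, payoff=39.1179, prob=0.008015
UUDDUD: Ā=346.7654, payoff=60.1490, prob=0.013078
DDUDUD: Ā=212.1112, payoff=52.5254, prob=0.008015
UDUDUD: Ā=326.1495, payoff=80.7649, prob=0.013078
DUUDUD: Ā=311.7329, payoff=95.1815, prob=0.013078
UUUDUD: Ā=479.3312, payoff=146.3544, prob=0.021337
DDDUUD: Ā=199.6423, payoff=64.9944, prob=0.008015
UDDUUD: Ā=306.9768, payoff=99.9376, prob=0.013078
DUDUUD: Ā=292.5601, payoff=114.3543, prob=0.013078
UUDUUD: Ā=449.8505, payoff=175.8351, prob=0.021337
DDUUUD: Ā=279.1526, payoff=127.7618, prob=0.013078
UDUUUD: Ā=429.2347, payoff=196.4509, prob=0.021337
DUUUUD: Ā=414.8180, payoff=210.8676, prob=0.021337
UUUUUD: Ā=637.8385, payoff=324.2372, prob=0.034813
DDDDDU: Ā=145.2575, payoff=26.8489, prob=0.004913
UDDDDU: Ā=223.3529, payoff=41.2837, prob=0.008015
DUDDDU: Ā=208.9362, payoff=55.7004, prob=0.008015
UUDDDU: Ā=321.2675, payoff=85.6469, prob=0.013078
DDUDDU: Ā=195.5287, payoff=69.1079, prob=0.008015
UDUDDU: Ā=300.6517, payoff=106.2627, prob=0.013078
DUUDDU: Ā=286.2350, payoff=120.6794, prob=0.013078
UUUDDU: Ā=440.1249, payoff=185.5607, prob=0.021337
DDDUDU: Ā=183.0598, payoff=81.5769, prob=0.008015
UDDUDU: Ā=281.4790, payoff=125.4354, prob=0.013078
DUDUDU: Ā=267.0623, payoff=139.8521, prob=0.013078
UUDUDU: Ā=410.6442, payoff=215.0414, prob=0.021337
DDUUDU: Ā=253.6548, payoff=153.2596, prob=0.013078
UDUUDU: Ā=390.0284, payoff=235.6572, prob=0.021337
DUUUDU: Ā=375.6117, payoff=250.0739, prob=0.021337
UUUUDU: Ā=577.5535, payoff=384.5222, prob=0.034813
DDDDUU: Ā=171.4636, payoff=93.1730, prob=0.008015
UDDDUU: Ā=263.6484, payoff=143.2660, prob=0.013078
DUDDUU: Ā=249.2317, payoff=157.6827, prob=0.013078
UUDDUU: Ā=383.2272, payoff=242.4584, prob=0.021337
DDUDUU: Ā=235.8242, payoff=171.0902, prob=0.013078
UDUDUU: Ā=362.6114, payoff=263.0742, prob=0.021337
DUUDUU: Ā=348.1947, payoff=277.4909, prob=0.021337
UUUDUU: Ā=535.3962, payoff=426.6795, prob=0.034813
DDDUUU: Ā=223.3552, payoff=183.5592, prob=0.013078
UDDUUU: Ā=343.4387, payoff=282.2469, prob=0.021337
DUDUUU: Ā=329.0220, payoff=296.6636, prob=0.021337
UUDUUU: Ā=505.9155, payoff=456.1602, prob=0.034813
DDUUUU: Ā=315.6145, payoff=310.0711, prob=0.021337
UDUUUU: Ā=485.2997, payoff=476.7760, prob=0.034813
DUUUUU: Ā=470.8830, payoff=491.1927, prob=0.034813
UUUUUU: Ā=724.0460, payoff=755.2747, prob=0.056800
Price = Σ prob·payoff / R^6 = 237.071429 / 3.635215 = 65.2152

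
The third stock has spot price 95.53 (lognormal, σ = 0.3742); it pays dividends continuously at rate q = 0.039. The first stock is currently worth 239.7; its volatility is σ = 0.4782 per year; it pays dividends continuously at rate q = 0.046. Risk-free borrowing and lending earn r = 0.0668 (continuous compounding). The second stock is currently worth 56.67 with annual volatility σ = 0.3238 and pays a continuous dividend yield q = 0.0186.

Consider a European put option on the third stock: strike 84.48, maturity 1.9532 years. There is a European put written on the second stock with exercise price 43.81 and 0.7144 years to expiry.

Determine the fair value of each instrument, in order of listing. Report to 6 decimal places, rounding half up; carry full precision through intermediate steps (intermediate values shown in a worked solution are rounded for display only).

[the third stock put K=84.48]
σ√T = 0.3742·√1.9532 = 0.522970
d₁ = (ln(S/K) + (r−q+σ²/2)T) / (σ√T) = (ln(95.53/84.48) + (0.0668−0.039+0.3742²/2)·1.9532) / 0.522970 = (0.122926 + 0.191048) / 0.522970 = 0.600366
d₂ = d₁ − σ√T = 0.600366 − 0.522970 = 0.077395
e^{−rT} = 0.877680
e^{−qT} = 0.926654
N(−d₁) = 0.274131,  N(−d₂) = 0.469155
price = K·e^{−rT}·N(−d₂) − S·e^{−qT}·N(−d₁) = 34.786105 − 24.266998 = 10.519107
[the second stock put K=43.81]
σ√T = 0.3238·√0.7144 = 0.273683
d₁ = (ln(S/K) + (r−q+σ²/2)T) / (σ√T) = (ln(56.67/43.81) + (0.0668−0.0186+0.3238²/2)·0.7144) / 0.273683 = (0.257383 + 0.071885) / 0.273683 = 1.203101
d₂ = d₁ − σ√T = 1.203101 − 0.273683 = 0.929418
e^{−rT} = 0.953399
e^{−qT} = 0.986800
N(−d₁) = 0.114469,  N(−d₂) = 0.176336
price = K·e^{−rT}·N(−d₂) − S·e^{−qT}·N(−d₁) = 7.365282 − 6.401309 = 0.963973

price(the third stock put K=84.48) = 10.519107
price(the second stock put K=43.81) = 0.963973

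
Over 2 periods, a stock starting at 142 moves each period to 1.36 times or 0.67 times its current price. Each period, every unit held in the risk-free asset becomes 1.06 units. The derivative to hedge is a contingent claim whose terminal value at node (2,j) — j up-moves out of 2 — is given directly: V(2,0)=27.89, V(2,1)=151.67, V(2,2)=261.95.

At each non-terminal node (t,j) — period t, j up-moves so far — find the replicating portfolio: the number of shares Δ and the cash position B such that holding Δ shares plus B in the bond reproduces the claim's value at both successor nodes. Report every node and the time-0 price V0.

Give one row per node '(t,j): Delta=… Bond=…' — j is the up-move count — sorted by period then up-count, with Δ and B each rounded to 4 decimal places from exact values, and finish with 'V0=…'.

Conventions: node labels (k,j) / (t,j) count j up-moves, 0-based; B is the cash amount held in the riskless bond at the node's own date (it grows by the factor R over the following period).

(0,0): Delta=1.1183 Bond=-13.2879
(1,0): Delta=1.8856 Bond=-87.0775
(1,1): Delta=0.8276 Bond=42.0628
V0=145.5165

Since d<R<u, set p* = (R−d)/(u−d) = 0.5652; price each node as the discounted p*-expectation of its children.
Payoffs at expiry: V(2,0)=27.8900, V(2,1)=151.6700, V(2,2)=261.9500
(1,0): S=95.1400. Δ = (V_up−V_dn)/(S_up−S_dn) = (151.6700−27.8900)/(129.3904−63.7438) = 1.8856. V = [p*·151.6700 + (1−p*)·27.8900]/1.06 = 92.3138. B = V − Δ·S = -87.0775.
(1,1): S=193.1200. Δ = (V_up−V_dn)/(S_up−S_dn) = (261.9500−151.6700)/(262.6432−129.3904) = 0.8276. V = [p*·261.9500 + (1−p*)·151.6700]/1.06 = 201.8888. B = V − Δ·S = 42.0628.
(0,0): S=142.0000. Δ = (V_up−V_dn)/(S_up−S_dn) = (201.8888−92.3138)/(193.1200−95.1400) = 1.1183. V = [p*·201.8888 + (1−p*)·92.3138]/1.06 = 145.5165. B = V − Δ·S = -13.2879.
As a check, the time-0 holding Δ(0,0)·S0 + B(0,0) comes to 145.5165 — exactly V0.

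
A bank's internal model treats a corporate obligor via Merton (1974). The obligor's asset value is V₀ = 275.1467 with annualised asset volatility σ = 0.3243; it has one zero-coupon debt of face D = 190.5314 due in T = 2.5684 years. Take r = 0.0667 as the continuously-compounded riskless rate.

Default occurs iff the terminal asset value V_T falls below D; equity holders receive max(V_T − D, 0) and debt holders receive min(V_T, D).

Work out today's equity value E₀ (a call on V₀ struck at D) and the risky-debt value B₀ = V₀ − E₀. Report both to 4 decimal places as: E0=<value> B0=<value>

Work the structural quantities from V₀ = 275.1467 against face 190.5314:
d₁ = [ln(V₀/D) + (r + σ²/2)T] / (σ√T)
   = [ln(275.1467/190.5314) + (0.0667 + 0.5·0.3243²)·2.5684] / (0.3243·√2.5684)
   = [0.367487 + 0.306372] / 0.519731 = 1.296556
d₂ = d₁ − σ√T = 1.296556 − 0.519731 = 0.776825
N(d₁) = 0.902608,  N(d₂) = 0.781369,  e^(−rT) = 0.842558
E₀ = V₀·N(d₁) − D·e^(−rT)·N(d₂)
   = 275.1467·0.902608 − 190.5314·0.842558·0.781369 = 122.913433
B₀ = V₀ − E₀ = 275.1467 − 122.913433 = 152.233267

E0=122.9134 B0=152.2333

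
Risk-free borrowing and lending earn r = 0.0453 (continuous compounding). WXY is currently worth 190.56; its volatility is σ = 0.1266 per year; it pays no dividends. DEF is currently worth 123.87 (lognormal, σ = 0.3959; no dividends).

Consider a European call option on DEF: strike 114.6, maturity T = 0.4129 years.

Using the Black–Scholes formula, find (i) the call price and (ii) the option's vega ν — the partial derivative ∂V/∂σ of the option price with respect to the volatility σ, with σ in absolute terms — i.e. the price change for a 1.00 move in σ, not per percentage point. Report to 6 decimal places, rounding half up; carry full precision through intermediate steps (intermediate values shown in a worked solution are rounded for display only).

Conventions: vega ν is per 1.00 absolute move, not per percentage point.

price = 18.502587
ν = 27.931491

σ√T = 0.3959·√0.4129 = 0.254395
d₁ = (ln(S/K) + (r+σ²/2)T) / (σ√T) = (ln(123.87/114.6) + (0.0453+0.3959²/2)·0.4129) / 0.254395 = (0.077785 + 0.051063) / 0.254395 = 0.506487
d₂ = d₁ − σ√T = 0.506487 − 0.254395 = 0.252092
e^{−rT} = 0.981469
N(d₁) = 0.693743,  N(d₂) = 0.599515
Call price V = S·N(d₁) − K·e^{−rT}·N(d₂) = 85.933884 − 67.431297 = 18.502587
φ(d₁) = (1/√(2π))·e^{−d₁²/2} = 0.350918
ν = S·φ(d₁)·√T = 27.931491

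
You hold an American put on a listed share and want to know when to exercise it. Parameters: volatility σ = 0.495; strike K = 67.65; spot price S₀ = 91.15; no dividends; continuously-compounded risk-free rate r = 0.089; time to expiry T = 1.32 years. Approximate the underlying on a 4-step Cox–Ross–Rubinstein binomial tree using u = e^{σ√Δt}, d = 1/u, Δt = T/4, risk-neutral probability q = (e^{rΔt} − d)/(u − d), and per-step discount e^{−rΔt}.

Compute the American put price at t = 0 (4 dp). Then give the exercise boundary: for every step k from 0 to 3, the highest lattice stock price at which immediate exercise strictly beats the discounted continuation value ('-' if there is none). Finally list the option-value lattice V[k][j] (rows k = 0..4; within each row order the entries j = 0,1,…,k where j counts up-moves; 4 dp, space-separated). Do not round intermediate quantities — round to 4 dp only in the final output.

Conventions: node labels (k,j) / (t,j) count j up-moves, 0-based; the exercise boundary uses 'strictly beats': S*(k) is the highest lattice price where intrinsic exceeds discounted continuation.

Δt=0.33000, u=1.32891, d=0.75250, q=0.48110, disc=e^(-rΔt)=0.97106
k=4 terminal: V=max(K-S,0) → 38.4233 16.0359 0.0000 0.0000 0.0000
k=3: j=0 S=38.8395 intr=28.8105 cont=26.8525 V=28.8105[EX]; j=1 S=68.5903 intr=0.0000 cont=8.0803 V=8.0803[hold]; j=2 S=121.1298 intr=0.0000 cont=0.0000 V=0.0000[hold]; j=3 S=213.9140 intr=0.0000 cont=0.0000 V=0.0000[hold]  S*(3)=38.8395
k=2: j=0 S=51.6141 intr=16.0359 cont=18.2921 V=18.2921[hold]; j=1 S=91.1500 intr=0.0000 cont=4.0715 V=4.0715[hold]; j=2 S=160.9700 intr=0.0000 cont=0.0000 V=0.0000[hold]  S*(2)=-
k=1: j=0 S=68.5903 intr=0.0000 cont=11.1192 V=11.1192[hold]; j=1 S=121.1298 intr=0.0000 cont=2.0516 V=2.0516[hold]  S*(1)=-
k=0: j=0 S=91.1500 intr=0.0000 cont=6.5613 V=6.5613[hold]  S*(0)=-

price = 6.5613
boundary = - - - 38.8395
tree:
6.5613
11.1192 2.0516
18.2921 4.0715 0.0000
28.8105 8.0803 0.0000 0.0000
38.4233 16.0359 0.0000 0.0000 0.0000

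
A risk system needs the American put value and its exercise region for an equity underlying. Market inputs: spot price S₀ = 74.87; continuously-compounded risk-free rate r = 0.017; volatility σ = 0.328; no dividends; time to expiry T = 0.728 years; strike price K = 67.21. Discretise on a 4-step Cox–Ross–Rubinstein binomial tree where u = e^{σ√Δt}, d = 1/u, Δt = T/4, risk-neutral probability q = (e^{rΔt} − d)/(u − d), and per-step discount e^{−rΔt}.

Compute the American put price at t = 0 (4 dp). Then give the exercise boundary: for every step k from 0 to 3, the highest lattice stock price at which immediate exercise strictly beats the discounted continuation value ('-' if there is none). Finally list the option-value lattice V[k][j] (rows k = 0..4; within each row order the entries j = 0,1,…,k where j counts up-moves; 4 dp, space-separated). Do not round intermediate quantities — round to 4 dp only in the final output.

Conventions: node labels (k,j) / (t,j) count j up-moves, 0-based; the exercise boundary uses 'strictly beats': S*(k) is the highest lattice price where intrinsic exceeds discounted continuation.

price = 4.7187
boundary = - - - 49.2035
tree:
4.7187
7.6605 1.5124
12.0360 2.8958 0.0000
18.0065 5.5447 0.0000 0.0000
24.4315 10.6165 0.0000 0.0000 0.0000

params: Δt=0.18200 u=1.15019 d=0.86942 q=0.47611 e^(-rΔt)=0.99691
t_4 payoffs: 24.4315 10.6165 0.0000 0.0000 0.0000
t_3: node(3,0) S=49.2035 payoff=18.0065 vs cont=17.7989 → 18.0065 [stop]  node(3,1) S=65.0934 payoff=2.1166 vs cont=5.5447 → 5.5447 [wait]  node(3,2) S=86.1149 payoff=0.0000 vs cont=0.0000 → 0.0000 [wait]  node(3,3) S=113.9252 payoff=0.0000 vs cont=0.0000 → 0.0000 [wait]  ⇒ S*(3)=49.2035
t_2: node(2,0) S=56.5935 payoff=10.6165 vs cont=12.0360 → 12.0360 [wait]  node(2,1) S=74.8700 payoff=0.0000 vs cont=2.8958 → 2.8958 [wait]  node(2,2) S=99.0488 payoff=0.0000 vs cont=0.0000 → 0.0000 [wait]  ⇒ S*(2)=-
t_1: node(1,0) S=65.0934 payoff=2.1166 vs cont=7.6605 → 7.6605 [wait]  node(1,1) S=86.1149 payoff=0.0000 vs cont=1.5124 → 1.5124 [wait]  ⇒ S*(1)=-
t_0: node(0,0) S=74.8700 payoff=0.0000 vs cont=4.7187 → 4.7187 [wait]  ⇒ S*(0)=-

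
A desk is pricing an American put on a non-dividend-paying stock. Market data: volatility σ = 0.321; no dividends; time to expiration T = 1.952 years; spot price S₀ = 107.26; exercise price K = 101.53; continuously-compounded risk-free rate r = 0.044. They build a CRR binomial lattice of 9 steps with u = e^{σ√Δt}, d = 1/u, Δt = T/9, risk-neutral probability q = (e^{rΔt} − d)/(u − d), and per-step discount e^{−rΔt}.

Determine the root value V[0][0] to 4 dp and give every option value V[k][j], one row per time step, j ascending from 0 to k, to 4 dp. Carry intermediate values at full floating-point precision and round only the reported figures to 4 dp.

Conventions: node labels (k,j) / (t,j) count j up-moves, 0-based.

price = 12.7434
tree:
12.7434
18.0375 7.5817
24.8190 11.4590 3.7676
33.0773 16.8631 6.1601 1.3964
42.5452 24.0458 9.8518 2.5078 0.2880
50.7356 33.0341 15.3290 4.4470 0.5753 0.0000
57.7887 42.5452 23.0292 7.7594 1.1493 0.0000 0.0000
63.8625 50.7356 33.0341 13.2542 2.2960 0.0000 0.0000 0.0000
69.0929 57.7887 42.5452 21.9894 4.5869 0.0000 0.0000 0.0000 0.0000
73.5970 63.8625 50.7356 33.0341 9.1637 0.0000 0.0000 0.0000 0.0000 0.0000

params: Δt=0.21689 u=1.16125 d=0.86114 q=0.49465 e^(-rΔt)=0.99050
t_9 payoffs: 73.5970 63.8625 50.7356 33.0341 9.1637 0.0000 0.0000 0.0000 0.0000 0.0000
k=8: node(8,0) S=32.4371 payoff=69.0929 vs cont=68.1286 → 69.0929 [stop]  node(8,1) S=43.7413 payoff=57.7887 vs cont=56.8244 → 57.7887 [stop]  node(8,2) S=58.9848 payoff=42.5452 vs cont=41.5809 → 42.5452 [stop]  node(8,3) S=79.5406 payoff=21.9894 vs cont=21.0251 → 21.9894 [stop]  node(8,4) S=107.2600 payoff=0.0000 vs cont=4.5869 → 4.5869 [wait]  node(8,5) S=144.6394 payoff=0.0000 vs cont=0.0000 → 0.0000 [wait]  node(8,6) S=195.0453 payoff=0.0000 vs cont=0.0000 → 0.0000 [wait]  node(8,7) S=263.0173 payoff=0.0000 vs cont=0.0000 → 0.0000 [wait]  node(8,8) S=354.6770 payoff=0.0000 vs cont=0.0000 → 0.0000 [wait]
k=7: node(7,0) S=37.6675 payoff=63.8625 vs cont=62.8982 → 63.8625 [stop]  node(7,1) S=50.7944 payoff=50.7356 vs cont=49.7713 → 50.7356 [stop]  node(7,2) S=68.4959 payoff=33.0341 vs cont=32.0698 → 33.0341 [stop]  node(7,3) S=92.3663 payoff=9.1637 vs cont=13.2542 → 13.2542 [wait]  node(7,4) S=124.5553 payoff=0.0000 vs cont=2.2960 → 2.2960 [wait]  node(7,5) S=167.9620 payoff=0.0000 vs cont=0.0000 → 0.0000 [wait]  node(7,6) S=226.4956 payoff=0.0000 vs cont=0.0000 → 0.0000 [wait]  node(7,7) S=305.4279 payoff=0.0000 vs cont=0.0000 → 0.0000 [wait]
k=6: node(6,0) S=43.7413 payoff=57.7887 vs cont=56.8244 → 57.7887 [stop]  node(6,1) S=58.9848 payoff=42.5452 vs cont=41.5809 → 42.5452 [stop]  node(6,2) S=79.5406 payoff=21.9894 vs cont=23.0292 → 23.0292 [wait]  node(6,3) S=107.2600 payoff=0.0000 vs cont=7.7594 → 7.7594 [wait]  node(6,4) S=144.6394 payoff=0.0000 vs cont=1.1493 → 1.1493 [wait]  node(6,5) S=195.0453 payoff=0.0000 vs cont=0.0000 → 0.0000 [wait]  node(6,6) S=263.0173 payoff=0.0000 vs cont=0.0000 → 0.0000 [wait]
k=5: node(5,0) S=50.7944 payoff=50.7356 vs cont=49.7713 → 50.7356 [stop]  node(5,1) S=68.4959 payoff=33.0341 vs cont=32.5793 → 33.0341 [stop]  node(5,2) S=92.3663 payoff=9.1637 vs cont=15.3290 → 15.3290 [wait]  node(5,3) S=124.5553 payoff=0.0000 vs cont=4.4470 → 4.4470 [wait]  node(5,4) S=167.9620 payoff=0.0000 vs cont=0.5753 → 0.5753 [wait]  node(5,5) S=226.4956 payoff=0.0000 vs cont=0.0000 → 0.0000 [wait]
k=4: node(4,0) S=58.9848 payoff=42.5452 vs cont=41.5809 → 42.5452 [stop]  node(4,1) S=79.5406 payoff=21.9894 vs cont=24.0458 → 24.0458 [wait]  node(4,2) S=107.2600 payoff=0.0000 vs cont=9.8518 → 9.8518 [wait]  node(4,3) S=144.6394 payoff=0.0000 vs cont=2.5078 → 2.5078 [wait]  node(4,4) S=195.0453 payoff=0.0000 vs cont=0.2880 → 0.2880 [wait]
k=3: node(3,0) S=68.4959 payoff=33.0341 vs cont=33.0773 → 33.0773 [wait]  node(3,1) S=92.3663 payoff=9.1637 vs cont=16.8631 → 16.8631 [wait]  node(3,2) S=124.5553 payoff=0.0000 vs cont=6.1601 → 6.1601 [wait]  node(3,3) S=167.9620 payoff=0.0000 vs cont=1.3964 → 1.3964 [wait]
k=2: node(2,0) S=79.5406 payoff=21.9894 vs cont=24.8190 → 24.8190 [wait]  node(2,1) S=107.2600 payoff=0.0000 vs cont=11.4590 → 11.4590 [wait]  node(2,2) S=144.6394 payoff=0.0000 vs cont=3.7676 → 3.7676 [wait]
k=1: node(1,0) S=92.3663 payoff=9.1637 vs cont=18.0375 → 18.0375 [wait]  node(1,1) S=124.5553 payoff=0.0000 vs cont=7.5817 → 7.5817 [wait]
k=0: node(0,0) S=107.2600 payoff=0.0000 vs cont=12.7434 → 12.7434 [wait]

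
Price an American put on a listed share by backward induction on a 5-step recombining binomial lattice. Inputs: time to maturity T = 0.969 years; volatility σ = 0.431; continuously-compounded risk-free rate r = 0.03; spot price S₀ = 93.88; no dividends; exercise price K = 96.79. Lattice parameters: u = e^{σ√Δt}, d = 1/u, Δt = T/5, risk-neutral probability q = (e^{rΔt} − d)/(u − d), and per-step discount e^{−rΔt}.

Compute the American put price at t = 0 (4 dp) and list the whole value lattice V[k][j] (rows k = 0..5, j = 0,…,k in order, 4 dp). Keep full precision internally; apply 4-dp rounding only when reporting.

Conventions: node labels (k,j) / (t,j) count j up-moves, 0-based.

price = 16.8626
tree:
16.8626
24.1659 8.7699
33.2943 14.0896 2.8316
43.6567 21.9287 5.3534 0.0000
52.8394 32.5554 10.1210 0.0000 0.0000
60.4351 43.6567 19.1347 0.0000 0.0000 0.0000

Δt=0.19380  u=1.20893  d=0.82718  q=0.46798  discount=0.99420
step 5 (expiry): payoffs max(K−S,0) = 60.4351 43.6567 19.1347 0.0000 0.0000 0.0000
k=4: (k=4,j=0): S=43.9506, K−S=52.8394, hold=52.2783 ⇒ V=52.8394 exercise | (k=4,j=1): S=64.2346, K−S=32.5554, hold=31.9943 ⇒ V=32.5554 exercise | (k=4,j=2): S=93.8800, K−S=2.9100, hold=10.1210 ⇒ V=10.1210 continue | (k=4,j=3): S=137.2073, K−S=0.0000, hold=0.0000 ⇒ V=0.0000 continue | (k=4,j=4): S=200.5310, K−S=0.0000, hold=0.0000 ⇒ V=0.0000 continue
k=3: (k=3,j=0): S=53.1333, K−S=43.6567, hold=43.0956 ⇒ V=43.6567 exercise | (k=3,j=1): S=77.6553, K−S=19.1347, hold=21.9287 ⇒ V=21.9287 continue | (k=3,j=2): S=113.4946, K−S=0.0000, hold=5.3534 ⇒ V=5.3534 continue | (k=3,j=3): S=165.8744, K−S=0.0000, hold=0.0000 ⇒ V=0.0000 continue
k=2: (k=2,j=0): S=64.2346, K−S=32.5554, hold=33.2943 ⇒ V=33.2943 continue | (k=2,j=1): S=93.8800, K−S=2.9100, hold=14.0896 ⇒ V=14.0896 continue | (k=2,j=2): S=137.2073, K−S=0.0000, hold=2.8316 ⇒ V=2.8316 continue
k=1: (k=1,j=0): S=77.6553, K−S=19.1347, hold=24.1659 ⇒ V=24.1659 continue | (k=1,j=1): S=113.4946, K−S=0.0000, hold=8.7699 ⇒ V=8.7699 continue
k=0: (k=0,j=0): S=93.8800, K−S=2.9100, hold=16.8626 ⇒ V=16.8626 continue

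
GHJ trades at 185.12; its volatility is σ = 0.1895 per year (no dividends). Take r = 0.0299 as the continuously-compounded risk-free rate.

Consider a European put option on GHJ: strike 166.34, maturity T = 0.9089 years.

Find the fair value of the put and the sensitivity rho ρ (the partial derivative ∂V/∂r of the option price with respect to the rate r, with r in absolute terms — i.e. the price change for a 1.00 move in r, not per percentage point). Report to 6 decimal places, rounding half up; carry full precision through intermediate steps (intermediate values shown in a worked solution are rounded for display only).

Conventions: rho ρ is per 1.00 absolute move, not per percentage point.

price = 4.145668
ρ = -37.833438

σ√T = 0.1895·√0.9089 = 0.180662
d₁ = (ln(S/K) + (r+σ²/2)T) / (σ√T) = (ln(185.12/166.34) + (0.0299+0.1895²/2)·0.9089) / 0.180662 = (0.106970 + 0.043496) / 0.180662 = 0.832858
d₂ = d₁ − σ√T = 0.832858 − 0.180662 = 0.652196
e^{−rT} = 0.973190
N(−d₁) = 0.202462,  N(−d₂) = 0.257138
Put price V = K·e^{−rT}·N(−d₂) − S·N(−d₁) = 41.625524 − 37.479855 = 4.145668
ρ = −K·T·e^{−rT}·N(−d₂) = -37.833438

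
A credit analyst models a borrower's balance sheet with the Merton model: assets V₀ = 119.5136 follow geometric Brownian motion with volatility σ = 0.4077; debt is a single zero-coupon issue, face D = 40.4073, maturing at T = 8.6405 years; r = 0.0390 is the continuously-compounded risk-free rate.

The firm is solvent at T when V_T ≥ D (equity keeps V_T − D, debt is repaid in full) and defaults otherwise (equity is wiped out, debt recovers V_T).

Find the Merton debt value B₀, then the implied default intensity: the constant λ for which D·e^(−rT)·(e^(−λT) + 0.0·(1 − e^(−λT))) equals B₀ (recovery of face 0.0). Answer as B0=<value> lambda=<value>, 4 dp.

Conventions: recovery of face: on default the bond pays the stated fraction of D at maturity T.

B0=25.2442 lambda=0.0154

Equity is a call on the firm's assets struck at D = 40.4073:
d₁ = [ln(V₀/D) + (r + σ²/2)T] / (σ√T)
   = [ln(119.5136/40.4073) + (0.0390 + 0.5·0.4077²)·8.6405] / (0.4077·√8.6405)
   = [1.084420 + 1.055088] / 1.198423 = 1.785270
d₂ = d₁ − σ√T = 1.785270 − 1.198423 = 0.586846
N(d₁) = 0.962891,  N(d₂) = 0.721347,  e^(−rT) = 0.713923
E₀ = V₀·N(d₁) − D·e^(−rT)·N(d₂)
   = 119.5136·0.962891 − 40.4073·0.713923·0.721347 = 94.269389
B₀ = V₀ − E₀ = 119.5136 − 94.269389 = 25.244211
e^(−λT) = (B₀·e^(rT)/D − 0)/(1 − 0) = (25.2442·1.400710/40.4073 − 0)/1 = 0.87508475
λ = −ln(0.87508475)/8.6405 = 0.015443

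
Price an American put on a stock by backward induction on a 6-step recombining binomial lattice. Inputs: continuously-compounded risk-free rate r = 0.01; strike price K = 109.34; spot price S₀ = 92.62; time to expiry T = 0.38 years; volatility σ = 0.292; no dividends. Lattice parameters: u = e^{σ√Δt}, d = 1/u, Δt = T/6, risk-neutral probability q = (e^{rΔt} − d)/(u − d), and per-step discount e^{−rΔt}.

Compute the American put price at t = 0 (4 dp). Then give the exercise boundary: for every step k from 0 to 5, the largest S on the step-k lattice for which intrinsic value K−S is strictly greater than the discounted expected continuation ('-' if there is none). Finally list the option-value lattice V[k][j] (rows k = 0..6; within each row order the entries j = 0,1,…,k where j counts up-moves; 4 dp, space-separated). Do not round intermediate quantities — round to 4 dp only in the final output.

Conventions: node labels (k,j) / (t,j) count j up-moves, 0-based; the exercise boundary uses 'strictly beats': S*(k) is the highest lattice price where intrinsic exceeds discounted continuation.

price = 18.1626
boundary = - - 79.9607 86.0579 92.6200 99.6825
tree:
18.1626
23.5544 12.4826
29.3793 17.4233 7.2723
35.0445 23.2821 11.2482 3.0759
40.3084 29.3793 16.7200 5.4744 0.5427
45.1993 35.0445 23.2821 9.6575 1.0565 0.0000
49.7436 40.3084 29.3793 16.7200 2.0565 0.0000 0.0000

Δt=0.06333, u=1.07625, d=0.92915, q=0.48594, disc=e^(-rΔt)=0.99937
k=6 terminal: V=max(K-S,0) → 49.7436 40.3084 29.3793 16.7200 2.0565 0.0000 0.0000
k=5: j=0 S=64.1407 intr=45.1993 cont=45.1300 V=45.1993[EX]; j=1 S=74.2955 intr=35.0445 cont=34.9753 V=35.0445[EX]; j=2 S=86.0579 intr=23.2821 cont=23.2129 V=23.2821[EX]; j=3 S=99.6825 intr=9.6575 cont=9.5883 V=9.6575[EX]; j=4 S=115.4642 intr=0.0000 cont=1.0565 V=1.0565[hold]; j=5 S=133.7444 intr=0.0000 cont=0.0000 V=0.0000[hold]  S*(5)=99.6825
k=4: j=0 S=69.0316 intr=40.3084 cont=40.2391 V=40.3084[EX]; j=1 S=79.9607 intr=29.3793 cont=29.3101 V=29.3793[EX]; j=2 S=92.6200 intr=16.7200 cont=16.6508 V=16.7200[EX]; j=3 S=107.2835 intr=2.0565 cont=5.4744 V=5.4744[hold]; j=4 S=124.2686 intr=0.0000 cont=0.5427 V=0.5427[hold]  S*(4)=92.6200
k=3: j=0 S=74.2955 intr=35.0445 cont=34.9753 V=35.0445[EX]; j=1 S=86.0579 intr=23.2821 cont=23.2129 V=23.2821[EX]; j=2 S=99.6825 intr=9.6575 cont=11.2482 V=11.2482[hold]; j=3 S=115.4642 intr=0.0000 cont=3.0759 V=3.0759[hold]  S*(3)=86.0579
k=2: j=0 S=79.9607 intr=29.3793 cont=29.3101 V=29.3793[EX]; j=1 S=92.6200 intr=16.7200 cont=17.4233 V=17.4233[hold]; j=2 S=107.2835 intr=2.0565 cont=7.2723 V=7.2723[hold]  S*(2)=79.9607
k=1: j=0 S=86.0579 intr=23.2821 cont=23.5544 V=23.5544[hold]; j=1 S=99.6825 intr=9.6575 cont=12.4826 V=12.4826[hold]  S*(1)=-
k=0: j=0 S=92.6200 intr=16.7200 cont=18.1626 V=18.1626[hold]  S*(0)=-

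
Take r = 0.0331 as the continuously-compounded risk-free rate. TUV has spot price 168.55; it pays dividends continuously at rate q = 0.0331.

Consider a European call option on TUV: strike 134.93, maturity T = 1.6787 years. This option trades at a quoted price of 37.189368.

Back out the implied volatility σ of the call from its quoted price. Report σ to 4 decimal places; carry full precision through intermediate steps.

At σ = 0.2266 the Black–Scholes value reproduces the quote:
σ√T = 0.2266·√1.6787 = 0.293594
d₁ = (ln(S/K) + (r−q+σ²/2)T) / (σ√T) = (ln(168.55/134.93) + (0.0331−0.0331+0.2266²/2)·1.6787) / 0.293594 = (0.222476 + 0.043099) / 0.293594 = 0.904567
d₂ = d₁ − σ√T = 0.904567 − 0.293594 = 0.610973
e^{−rT} = 0.945951
e^{−qT} = 0.945951
N(d₁) = 0.817152,  N(d₂) = 0.729391
V = S·e^{−qT}·N(d₁) − K·e^{−rT}·N(d₂) = 130.286766 − 93.097399 = 37.189368 (matching the quote); vega is positive throughout, so no other σ reproduces this price

sigma = 0.2266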